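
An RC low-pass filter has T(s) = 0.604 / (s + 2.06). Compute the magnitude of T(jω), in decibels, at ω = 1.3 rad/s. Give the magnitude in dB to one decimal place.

-12.1 dB

|j1.3 + 2.06| = √(1.3² + 2.06²) = 2.436
|T(j1.3)| = 0.604 / 2.436 = 0.24796
20 log₁₀(0.24796) = -12.11 dB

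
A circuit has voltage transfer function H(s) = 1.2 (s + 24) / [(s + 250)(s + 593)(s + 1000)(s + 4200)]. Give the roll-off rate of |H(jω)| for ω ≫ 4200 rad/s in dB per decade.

With 1 zero and 4 poles, the high-frequency asymptotic slope is 20 × (1 − 4) = -60 dB/decade.

-60 dB/decade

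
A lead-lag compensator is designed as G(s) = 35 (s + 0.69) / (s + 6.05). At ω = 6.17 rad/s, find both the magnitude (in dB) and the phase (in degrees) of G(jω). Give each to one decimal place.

|G| = 28.0 dB, ∠G = 38.1 deg

|j6.17 + 0.69| = √(6.17² + 0.69²) = 6.208
|j6.17 + 6.05| = √(6.17² + 6.05²) = 8.641
|G(j6.17)| = 35 × 6.208 / 8.641 = 25.146
20 log₁₀(25.146) = 28.01 dB
∠(j6.17 + 0.69) = arctan(6.17/0.69) = 83.62°
∠(j6.17 + 6.05) = arctan(6.17/6.05) = 45.56°
∠G(j6.17) = 83.62° − 45.56° = 38.06°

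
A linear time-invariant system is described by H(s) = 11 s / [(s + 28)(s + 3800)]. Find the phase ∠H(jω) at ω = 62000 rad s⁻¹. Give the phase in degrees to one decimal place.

-86.5°

∠(j62000) = 90.00°
∠(j62000 + 28) = arctan(62000/28) = 89.97°
∠(j62000 + 3800) = arctan(62000/3800) = 86.49°
∠H(j62000) = 90.00° − (89.97° + 86.49°) = -86.47°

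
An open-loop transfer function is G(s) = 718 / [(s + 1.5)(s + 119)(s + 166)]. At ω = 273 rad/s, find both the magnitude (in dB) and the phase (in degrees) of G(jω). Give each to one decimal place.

|j273 + 1.5| = √(273² + 1.5²) = 273
|j273 + 119| = √(273² + 119²) = 297.8
|j273 + 166| = √(273² + 166²) = 319.5
|G(j273)| = 718 / (273 × 297.8 × 319.5) = 2.764e-05
20 log₁₀(2.764e-05) = -91.17 dB
∠(j273 + 1.5) = arctan(273/1.5) = 89.69°
∠(j273 + 119) = arctan(273/119) = 66.45°
∠(j273 + 166) = arctan(273/166) = 58.70°
∠G(j273) = − (89.69° + 66.45° + 58.70°) = -214.83°

|G| = -91.2 dB, ∠G = -214.8 deg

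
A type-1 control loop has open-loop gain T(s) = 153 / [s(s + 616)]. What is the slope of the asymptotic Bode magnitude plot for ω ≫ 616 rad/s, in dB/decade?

-40 dB/decade

With 0 zeros and 2 poles, the high-frequency asymptotic slope is 20 × (0 − 2) = -40 dB/decade.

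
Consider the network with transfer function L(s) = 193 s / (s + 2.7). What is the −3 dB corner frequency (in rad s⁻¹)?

2.7 rad s⁻¹

For a single-pole high-pass, the −3 dB point is at the pole: ω = 2.7 rad s⁻¹.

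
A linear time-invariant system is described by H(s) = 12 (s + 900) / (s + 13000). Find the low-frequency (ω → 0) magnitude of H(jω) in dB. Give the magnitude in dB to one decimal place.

-1.6 dB

H(0) = 12 × 900 / 13000 = 0.83077
20 log₁₀(0.83077) = -1.61 dB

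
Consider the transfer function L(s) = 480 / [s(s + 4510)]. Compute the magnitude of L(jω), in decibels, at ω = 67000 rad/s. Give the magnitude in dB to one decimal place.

|j67000 + 4510| = √(67000² + 4510²) = 6.715e+04
|j67000| = 6.7e+04
|L(j67000)| = 480 / (6.715e+04 × 6.7e+04) = 1.0669e-07
20 log₁₀(1.0669e-07) = -139.44 dB

-139.4 dB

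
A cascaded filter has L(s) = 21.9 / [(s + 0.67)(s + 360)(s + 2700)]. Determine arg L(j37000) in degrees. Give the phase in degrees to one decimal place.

∠(j37000 + 0.67) = arctan(37000/0.67) = 90.00°
∠(j37000 + 360) = arctan(37000/360) = 89.44°
∠(j37000 + 2700) = arctan(37000/2700) = 85.83°
∠L(j37000) = − (90.00° + 89.44° + 85.83°) = -265.27°

-265.3 deg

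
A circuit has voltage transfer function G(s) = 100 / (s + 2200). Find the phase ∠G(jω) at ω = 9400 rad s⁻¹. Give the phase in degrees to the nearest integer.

∠(j9400 + 2200) = arctan(9400/2200) = 76.83°
∠G(j9400) = −76.83° = -76.83°

-77°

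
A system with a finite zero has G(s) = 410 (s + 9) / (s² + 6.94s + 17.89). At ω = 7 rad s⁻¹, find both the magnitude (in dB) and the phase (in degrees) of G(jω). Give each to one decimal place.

|j7 + 9| = √(7² + 9²) = 11.4
|(j7)² + 6.94(j7) + 17.89| = |-31.11 + j48.58| = 57.69
|G(j7)| = 410 × 11.4 / 57.69 = 81.035
20 log₁₀(81.035) = 38.17 dB
∠(j7 + 9) = arctan(7/9) = 37.87°
∠[(j7)² + 6.94(j7) + 17.89] = ∠[-31.11 + j48.58] = 122.63°
∠G(j7) = 37.87° − 122.63° = -84.76°

|G| = 38.2 dB, ∠G = -84.8°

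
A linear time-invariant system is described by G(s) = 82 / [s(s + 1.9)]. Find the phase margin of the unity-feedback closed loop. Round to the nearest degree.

12°

Gain crossover: |G(jω)| = 1 at ω ≈ 8.96 rad s⁻¹.
∠G(j8.96) = −90° − arctan(8.96/1.9) ≈ -168.02°
PM = 180° + (-168.02°) = 11.98°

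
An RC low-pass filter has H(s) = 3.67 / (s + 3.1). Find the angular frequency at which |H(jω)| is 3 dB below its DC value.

For a single-pole low-pass, the −3 dB point is at the pole: ω = 3.1 rad/s.

3.1 rad/s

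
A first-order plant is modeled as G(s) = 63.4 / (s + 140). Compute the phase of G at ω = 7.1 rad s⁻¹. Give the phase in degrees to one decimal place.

-2.9°

∠(j7.1 + 140) = arctan(7.1/140) = 2.90°
∠G(j7.1) = −2.90° = -2.90°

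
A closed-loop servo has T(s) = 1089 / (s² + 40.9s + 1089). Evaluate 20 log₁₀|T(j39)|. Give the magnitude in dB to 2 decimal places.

|(j39)² + 40.9(j39) + 1089| = |-432 + j1595.1| = 1653
|T(j39)| = 1089 / 1653 = 0.65898
20 log₁₀(0.65898) = -3.623 dB

-3.62 dB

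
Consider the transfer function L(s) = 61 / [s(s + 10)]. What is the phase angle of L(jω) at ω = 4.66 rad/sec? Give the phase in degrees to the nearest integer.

∠(j4.66 + 10) = arctan(4.66/10) = 24.99°
∠(j4.66) = 90.00°
∠L(j4.66) = − (24.99° + 90.00°) = -114.99°

-115°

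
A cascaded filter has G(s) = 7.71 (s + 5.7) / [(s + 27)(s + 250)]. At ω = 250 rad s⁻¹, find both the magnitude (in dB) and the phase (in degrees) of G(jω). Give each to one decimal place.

|j250 + 5.7| = √(250² + 5.7²) = 250.1
|j250 + 27| = √(250² + 27²) = 251.5
|j250 + 250| = √(250² + 250²) = 353.6
|G(j250)| = 7.71 × 250.1 / (251.5 × 353.6) = 0.021687
20 log₁₀(0.021687) = -33.28 dB
∠(j250 + 5.7) = arctan(250/5.7) = 88.69°
∠(j250 + 27) = arctan(250/27) = 83.84°
∠(j250 + 250) = arctan(250/250) = 45.00°
∠G(j250) = 88.69° − (83.84° + 45.00°) = -40.14°

|G| = -33.3 dB, ∠G = -40.1°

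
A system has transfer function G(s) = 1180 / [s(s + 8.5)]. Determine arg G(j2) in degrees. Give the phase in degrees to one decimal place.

-103.2°

∠(j2 + 8.5) = arctan(2/8.5) = 13.24°
∠(j2) = 90.00°
∠G(j2) = − (13.24° + 90.00°) = -103.24°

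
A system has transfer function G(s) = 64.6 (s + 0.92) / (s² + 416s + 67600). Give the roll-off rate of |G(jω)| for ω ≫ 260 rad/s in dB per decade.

With 1 zero and 2 poles, the high-frequency asymptotic slope is 20 × (1 − 2) = -20 dB/decade.

-20 dB/decade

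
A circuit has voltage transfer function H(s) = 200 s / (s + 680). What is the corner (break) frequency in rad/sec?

680 rad/sec

The single real pole at s = −680 gives a corner at ω = 680 rad/sec.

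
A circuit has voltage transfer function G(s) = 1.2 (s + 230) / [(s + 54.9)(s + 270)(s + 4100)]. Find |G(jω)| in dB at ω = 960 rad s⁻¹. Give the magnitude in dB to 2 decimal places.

|j960 + 230| = √(960² + 230²) = 987.2
|j960 + 54.9| = √(960² + 54.9²) = 961.6
|j960 + 270| = √(960² + 270²) = 997.2
|j960 + 4100| = √(960² + 4100²) = 4211
|G(j960)| = 1.2 × 987.2 / (961.6 × 997.2 × 4211) = 2.9337e-07
20 log₁₀(2.9337e-07) = -130.652 dB

-130.65 dB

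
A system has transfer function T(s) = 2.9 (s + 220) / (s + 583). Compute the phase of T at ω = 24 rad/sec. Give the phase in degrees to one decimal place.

3.9 deg

∠(j24 + 220) = arctan(24/220) = 6.23°
∠(j24 + 583) = arctan(24/583) = 2.36°
∠T(j24) = 6.23° − 2.36° = 3.87°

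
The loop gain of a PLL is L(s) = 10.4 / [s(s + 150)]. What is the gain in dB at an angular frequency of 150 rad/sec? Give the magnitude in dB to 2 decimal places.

-69.71 dB

|j150 + 150| = √(150² + 150²) = 212.1
|j150| = 150
|L(j150)| = 10.4 / (212.1 × 150) = 0.00032684
20 log₁₀(0.00032684) = -69.713 dB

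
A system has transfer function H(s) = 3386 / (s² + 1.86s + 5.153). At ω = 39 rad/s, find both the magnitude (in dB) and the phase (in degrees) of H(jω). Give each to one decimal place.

|(j39)² + 1.86(j39) + 5.153| = |-1515.8 + j72.54| = 1518
|H(j39)| = 3386 / 1518 = 2.2312
20 log₁₀(2.2312) = 6.97 dB
∠[(j39)² + 1.86(j39) + 5.153] = ∠[-1515.8 + j72.54] = 177.26°
∠H(j39) = −177.26° = -177.26°

|H| = 7.0 dB, ∠H = -177.3°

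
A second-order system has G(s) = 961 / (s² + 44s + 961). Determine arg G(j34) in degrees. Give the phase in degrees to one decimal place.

-97.4°

∠[(j34)² + 44(j34) + 961] = ∠[-195 + j1496] = 97.43°
∠G(j34) = −97.43° = -97.43°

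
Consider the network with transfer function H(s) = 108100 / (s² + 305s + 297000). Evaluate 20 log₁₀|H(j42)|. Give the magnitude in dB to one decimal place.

-8.7 dB

|(j42)² + 305(j42) + 297000| = |2.9524e+05 + j12810| = 2.955e+05
|H(j42)| = 108100 / 2.955e+05 = 0.3658
20 log₁₀(0.3658) = -8.74 dB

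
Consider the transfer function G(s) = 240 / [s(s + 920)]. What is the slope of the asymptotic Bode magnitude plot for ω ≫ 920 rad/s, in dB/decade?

-40 dB/decade

With 0 zeros and 2 poles, the high-frequency asymptotic slope is 20 × (0 − 2) = -40 dB/decade.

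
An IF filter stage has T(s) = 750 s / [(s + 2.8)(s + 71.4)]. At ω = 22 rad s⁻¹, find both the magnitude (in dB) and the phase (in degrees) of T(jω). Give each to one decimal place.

|j22| = 22
|j22 + 2.8| = √(22² + 2.8²) = 22.18
|j22 + 71.4| = √(22² + 71.4²) = 74.71
|T(j22)| = 750 × 22 / (22.18 × 74.71) = 9.9581
20 log₁₀(9.9581) = 19.96 dB
∠(j22) = 90.00°
∠(j22 + 2.8) = arctan(22/2.8) = 82.75°
∠(j22 + 71.4) = arctan(22/71.4) = 17.13°
∠T(j22) = 90.00° − (82.75° + 17.13°) = -9.87°

|T| = 20.0 dB, ∠T = -9.9°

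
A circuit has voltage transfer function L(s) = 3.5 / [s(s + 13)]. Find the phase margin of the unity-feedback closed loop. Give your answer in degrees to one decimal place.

88.8°

Gain crossover: |L(jω)| = 1 at ω ≈ 0.269 rad/sec.
∠L(j0.269) = −90° − arctan(0.269/13) ≈ -91.19°
PM = 180° + (-91.19°) = 88.81°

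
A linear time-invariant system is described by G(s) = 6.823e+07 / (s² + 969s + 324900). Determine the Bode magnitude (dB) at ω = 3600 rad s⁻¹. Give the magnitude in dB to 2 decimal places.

|(j3600)² + 969(j3600) + 324900| = |-1.2635e+07 + j3.4884e+06| = 1.311e+07
|G(j3600)| = 6.823e+07 / 1.311e+07 = 5.2053
20 log₁₀(5.2053) = 14.329 dB

14.33 dB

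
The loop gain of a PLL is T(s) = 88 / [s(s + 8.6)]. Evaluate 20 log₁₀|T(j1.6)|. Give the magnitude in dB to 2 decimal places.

|j1.6 + 8.6| = √(1.6² + 8.6²) = 8.748
|j1.6| = 1.6
|T(j1.6)| = 88 / (8.748 × 1.6) = 6.2875
20 log₁₀(6.2875) = 15.970 dB

15.97 dB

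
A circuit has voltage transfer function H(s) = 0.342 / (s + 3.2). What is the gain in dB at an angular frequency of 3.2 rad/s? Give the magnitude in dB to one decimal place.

|j3.2 + 3.2| = √(3.2² + 3.2²) = 4.525
|H(j3.2)| = 0.342 / 4.525 = 0.075572
20 log₁₀(0.075572) = -22.43 dB

-22.4 dB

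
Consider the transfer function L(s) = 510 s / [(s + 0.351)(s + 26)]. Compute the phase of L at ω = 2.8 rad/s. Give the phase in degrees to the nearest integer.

∠(j2.8) = 90.00°
∠(j2.8 + 0.351) = arctan(2.8/0.351) = 82.85°
∠(j2.8 + 26) = arctan(2.8/26) = 6.15°
∠L(j2.8) = 90.00° − (82.85° + 6.15°) = 1.00°

1°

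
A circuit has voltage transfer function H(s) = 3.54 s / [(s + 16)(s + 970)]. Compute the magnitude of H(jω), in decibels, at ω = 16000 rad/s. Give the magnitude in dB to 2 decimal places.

|j16000| = 1.6e+04
|j16000 + 16| = √(16000² + 16²) = 1.6e+04
|j16000 + 970| = √(16000² + 970²) = 1.603e+04
|H(j16000)| = 3.54 × 1.6e+04 / (1.6e+04 × 1.603e+04) = 0.00022084
20 log₁₀(0.00022084) = -73.118 dB

-73.12 dB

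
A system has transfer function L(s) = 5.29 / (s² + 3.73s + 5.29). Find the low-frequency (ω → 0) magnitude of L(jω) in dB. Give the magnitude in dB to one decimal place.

L(0) = 5.29 / 5.29 = 1
20 log₁₀(1) = 0.00 dB

0.0 dB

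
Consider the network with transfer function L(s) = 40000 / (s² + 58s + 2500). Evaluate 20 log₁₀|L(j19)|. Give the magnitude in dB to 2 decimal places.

24.41 dB

|(j19)² + 58(j19) + 2500| = |2139 + j1102| = 2406
|L(j19)| = 40000 / 2406 = 16.624
20 log₁₀(16.624) = 24.415 dB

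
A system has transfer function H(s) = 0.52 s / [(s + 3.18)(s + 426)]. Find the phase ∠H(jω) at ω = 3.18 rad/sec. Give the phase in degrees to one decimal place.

∠(j3.18) = 90.00°
∠(j3.18 + 3.18) = arctan(3.18/3.18) = 45.00°
∠(j3.18 + 426) = arctan(3.18/426) = 0.43°
∠H(j3.18) = 90.00° − (45.00° + 0.43°) = 44.57°

44.6°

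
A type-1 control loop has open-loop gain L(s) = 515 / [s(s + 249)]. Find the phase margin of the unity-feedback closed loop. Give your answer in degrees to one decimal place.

Gain crossover: |L(jω)| = 1 at ω ≈ 2.07 rad/sec.
∠L(j2.07) = −90° − arctan(2.07/249) ≈ -90.48°
PM = 180° + (-90.48°) = 89.52°

89.5°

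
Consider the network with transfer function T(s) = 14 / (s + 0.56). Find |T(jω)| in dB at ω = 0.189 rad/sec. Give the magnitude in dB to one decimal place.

27.5 dB

|j0.189 + 0.56| = √(0.189² + 0.56²) = 0.591
|T(j0.189)| = 14 / 0.591 = 23.687
20 log₁₀(23.687) = 27.49 dB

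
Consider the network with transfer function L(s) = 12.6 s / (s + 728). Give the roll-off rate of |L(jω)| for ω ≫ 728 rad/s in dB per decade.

0 dB/decade

With 1 zero and 1 pole, the high-frequency asymptotic slope is 20 × (1 − 1) = 0 dB/decade.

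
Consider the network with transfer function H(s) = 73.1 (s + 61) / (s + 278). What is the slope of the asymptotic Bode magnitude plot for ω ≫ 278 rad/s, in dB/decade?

0 dB/decade

With 1 zero and 1 pole, the high-frequency asymptotic slope is 20 × (1 − 1) = 0 dB/decade.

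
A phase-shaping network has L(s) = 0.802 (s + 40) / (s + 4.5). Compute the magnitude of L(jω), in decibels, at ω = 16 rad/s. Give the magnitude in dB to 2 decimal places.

6.36 dB

|j16 + 40| = √(16² + 40²) = 43.08
|j16 + 4.5| = √(16² + 4.5²) = 16.62
|L(j16)| = 0.802 × 43.08 / 16.62 = 2.0788
20 log₁₀(2.0788) = 6.356 dB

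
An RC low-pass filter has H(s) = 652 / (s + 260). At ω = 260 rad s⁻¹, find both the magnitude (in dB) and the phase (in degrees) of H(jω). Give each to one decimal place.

|H| = 5.0 dB, ∠H = -45.0°

|j260 + 260| = √(260² + 260²) = 367.7
|H(j260)| = 652 / 367.7 = 1.7732
20 log₁₀(1.7732) = 4.98 dB
∠(j260 + 260) = arctan(260/260) = 45.00°
∠H(j260) = −45.00° = -45.00°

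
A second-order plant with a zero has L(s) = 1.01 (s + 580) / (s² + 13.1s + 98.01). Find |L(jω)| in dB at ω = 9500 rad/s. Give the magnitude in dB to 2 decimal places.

-79.45 dB

|j9500 + 580| = √(9500² + 580²) = 9518
|(j9500)² + 13.1(j9500) + 98.01| = |-9.025e+07 + j1.2445e+05| = 9.025e+07
|L(j9500)| = 1.01 × 9518 / 9.025e+07 = 0.00010651
20 log₁₀(0.00010651) = -79.452 dB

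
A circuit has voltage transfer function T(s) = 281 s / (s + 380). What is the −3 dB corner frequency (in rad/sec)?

For a single-pole high-pass, the −3 dB point is at the pole: ω = 380 rad/sec.

380 rad/sec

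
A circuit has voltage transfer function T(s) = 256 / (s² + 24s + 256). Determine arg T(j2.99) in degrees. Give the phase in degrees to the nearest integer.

-16°

∠[(j2.99)² + 24(j2.99) + 256] = ∠[247.06 + j71.76] = 16.20°
∠T(j2.99) = −16.20° = -16.20°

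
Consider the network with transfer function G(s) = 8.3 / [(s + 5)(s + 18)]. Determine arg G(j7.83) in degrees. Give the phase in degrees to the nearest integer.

∠(j7.83 + 5) = arctan(7.83/5) = 57.44°
∠(j7.83 + 18) = arctan(7.83/18) = 23.51°
∠G(j7.83) = − (57.44° + 23.51°) = -80.95°

-81 deg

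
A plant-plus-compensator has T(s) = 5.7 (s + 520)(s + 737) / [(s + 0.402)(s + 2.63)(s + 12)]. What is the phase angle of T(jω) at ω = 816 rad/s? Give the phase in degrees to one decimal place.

-163.5 deg

∠(j816 + 520) = arctan(816/520) = 57.49°
∠(j816 + 737) = arctan(816/737) = 47.91°
∠(j816 + 0.402) = arctan(816/0.402) = 89.97°
∠(j816 + 2.63) = arctan(816/2.63) = 89.82°
∠(j816 + 12) = arctan(816/12) = 89.16°
∠T(j816) = 57.49° + 47.91° − (89.97° + 89.82° + 89.16°) = -163.54°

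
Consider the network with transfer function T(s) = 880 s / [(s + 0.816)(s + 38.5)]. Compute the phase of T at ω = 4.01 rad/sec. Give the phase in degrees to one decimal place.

5.6°

∠(j4.01) = 90.00°
∠(j4.01 + 0.816) = arctan(4.01/0.816) = 78.50°
∠(j4.01 + 38.5) = arctan(4.01/38.5) = 5.95°
∠T(j4.01) = 90.00° − (78.50° + 5.95°) = 5.56°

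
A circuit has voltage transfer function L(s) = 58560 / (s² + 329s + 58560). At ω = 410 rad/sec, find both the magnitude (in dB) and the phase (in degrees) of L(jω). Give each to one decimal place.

|L| = -9.4 dB, ∠L = -129.1°

|(j410)² + 329(j410) + 58560| = |-1.0954e+05 + j1.3489e+05| = 1.738e+05
|L(j410)| = 58560 / 1.738e+05 = 0.33701
20 log₁₀(0.33701) = -9.45 dB
∠[(j410)² + 329(j410) + 58560] = ∠[-1.0954e+05 + j1.3489e+05] = 129.08°
∠L(j410) = −129.08° = -129.08°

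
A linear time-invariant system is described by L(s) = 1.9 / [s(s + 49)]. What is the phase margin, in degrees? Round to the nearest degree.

Gain crossover: |L(jω)| = 1 at ω ≈ 0.0388 rad s⁻¹.
∠L(j0.0388) = −90° − arctan(0.0388/49) ≈ -90.05°
PM = 180° + (-90.05°) = 89.95°

90°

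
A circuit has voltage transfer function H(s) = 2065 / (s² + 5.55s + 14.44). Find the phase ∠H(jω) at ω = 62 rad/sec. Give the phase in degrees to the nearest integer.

-175°

∠[(j62)² + 5.55(j62) + 14.44] = ∠[-3829.6 + j344.1] = 174.87°
∠H(j62) = −174.87° = -174.87°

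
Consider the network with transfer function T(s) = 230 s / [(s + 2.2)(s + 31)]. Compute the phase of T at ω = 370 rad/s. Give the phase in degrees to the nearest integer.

-85°

∠(j370) = 90.00°
∠(j370 + 2.2) = arctan(370/2.2) = 89.66°
∠(j370 + 31) = arctan(370/31) = 85.21°
∠T(j370) = 90.00° − (89.66° + 85.21°) = -84.87°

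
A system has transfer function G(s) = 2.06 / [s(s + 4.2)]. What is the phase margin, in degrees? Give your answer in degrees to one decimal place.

Gain crossover: |G(jω)| = 1 at ω ≈ 0.487 rad/s.
∠G(j0.487) = −90° − arctan(0.487/4.2) ≈ -96.62°
PM = 180° + (-96.62°) = 83.38°

83.4°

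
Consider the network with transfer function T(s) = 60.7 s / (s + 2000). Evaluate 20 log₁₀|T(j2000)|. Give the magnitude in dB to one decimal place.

|j2000| = 2000
|j2000 + 2000| = √(2000² + 2000²) = 2828
|T(j2000)| = 60.7 × 2000 / 2828 = 42.921
20 log₁₀(42.921) = 32.65 dB

32.7 dB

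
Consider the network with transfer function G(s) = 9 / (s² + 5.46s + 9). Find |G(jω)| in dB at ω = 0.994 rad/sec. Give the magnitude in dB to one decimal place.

|(j0.994)² + 5.46(j0.994) + 9| = |8.012 + j5.4272| = 9.677
|G(j0.994)| = 9 / 9.677 = 0.93003
20 log₁₀(0.93003) = -0.63 dB

-0.6 dB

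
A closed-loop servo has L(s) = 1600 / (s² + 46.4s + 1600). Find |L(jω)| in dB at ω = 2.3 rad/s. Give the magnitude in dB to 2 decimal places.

|(j2.3)² + 46.4(j2.3) + 1600| = |1594.7 + j106.72| = 1598
|L(j2.3)| = 1600 / 1598 = 1.0011
20 log₁₀(1.0011) = 0.009 dB

0.01 dB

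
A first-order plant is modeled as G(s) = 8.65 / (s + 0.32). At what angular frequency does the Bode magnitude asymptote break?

0.32 rad/sec

The single real pole at s = −0.32 gives a corner at ω = 0.32 rad/sec.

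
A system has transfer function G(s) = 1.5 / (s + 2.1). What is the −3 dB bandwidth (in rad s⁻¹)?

2.1 rad s⁻¹

For a single-pole low-pass, the −3 dB point is at the pole: ω = 2.1 rad s⁻¹.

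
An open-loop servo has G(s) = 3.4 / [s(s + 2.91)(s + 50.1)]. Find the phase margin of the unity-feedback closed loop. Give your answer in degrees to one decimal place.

Gain crossover: |G(jω)| = 1 at ω ≈ 0.0233 rad/sec.
∠G(j0.0233) = −90° − arctan(0.0233/2.91) − arctan(0.0233/50.1) ≈ -90.49°
PM = 180° + (-90.49°) = 89.51°

89.5°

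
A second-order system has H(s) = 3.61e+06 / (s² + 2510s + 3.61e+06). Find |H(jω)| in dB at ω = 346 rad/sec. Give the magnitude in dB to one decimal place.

0.0 dB

|(j346)² + 2510(j346) + 3.61e+06| = |3.4903e+06 + j8.6846e+05| = 3.597e+06
|H(j346)| = 3.61e+06 / 3.597e+06 = 1.0037
20 log₁₀(1.0037) = 0.03 dB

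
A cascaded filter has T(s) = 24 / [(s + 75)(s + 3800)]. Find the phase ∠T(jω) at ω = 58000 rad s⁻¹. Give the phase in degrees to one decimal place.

∠(j58000 + 75) = arctan(58000/75) = 89.93°
∠(j58000 + 3800) = arctan(58000/3800) = 86.25°
∠T(j58000) = − (89.93° + 86.25°) = -176.18°

-176.2°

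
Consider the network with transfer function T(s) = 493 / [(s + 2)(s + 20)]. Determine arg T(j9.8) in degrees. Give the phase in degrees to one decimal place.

-104.6°

∠(j9.8 + 2) = arctan(9.8/2) = 78.47°
∠(j9.8 + 20) = arctan(9.8/20) = 26.10°
∠T(j9.8) = − (78.47° + 26.10°) = -104.57°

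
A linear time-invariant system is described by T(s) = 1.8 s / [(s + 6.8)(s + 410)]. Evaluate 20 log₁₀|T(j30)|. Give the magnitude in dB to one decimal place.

|j30| = 30
|j30 + 6.8| = √(30² + 6.8²) = 30.76
|j30 + 410| = √(30² + 410²) = 411.1
|T(j30)| = 1.8 × 30 / (30.76 × 411.1) = 0.0042702
20 log₁₀(0.0042702) = -47.39 dB

-47.4 dB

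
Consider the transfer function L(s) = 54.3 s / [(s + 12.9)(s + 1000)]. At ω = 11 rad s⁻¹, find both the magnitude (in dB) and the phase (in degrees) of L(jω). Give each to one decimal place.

|L| = -29.1 dB, ∠L = 48.9°

|j11| = 11
|j11 + 12.9| = √(11² + 12.9²) = 16.95
|j11 + 1000| = √(11² + 1000²) = 1000
|L(j11)| = 54.3 × 11 / (16.95 × 1000) = 0.03523
20 log₁₀(0.03523) = -29.06 dB
∠(j11) = 90.00°
∠(j11 + 12.9) = arctan(11/12.9) = 40.45°
∠(j11 + 1000) = arctan(11/1000) = 0.63°
∠L(j11) = 90.00° − (40.45° + 0.63°) = 48.92°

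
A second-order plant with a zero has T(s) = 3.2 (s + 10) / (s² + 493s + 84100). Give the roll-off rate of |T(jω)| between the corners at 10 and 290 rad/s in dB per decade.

In this band the factors already past their corner are: zero at 10; net slope = 20 dB/decade.

20 dB/decade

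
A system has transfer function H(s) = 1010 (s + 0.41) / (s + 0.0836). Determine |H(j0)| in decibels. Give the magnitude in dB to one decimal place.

73.9 dB

H(0) = 1010 × 0.41 / 0.0836 = 4953.3
20 log₁₀(4953.3) = 73.90 dB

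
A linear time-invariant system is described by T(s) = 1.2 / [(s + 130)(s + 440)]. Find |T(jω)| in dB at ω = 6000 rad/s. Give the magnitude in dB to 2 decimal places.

-149.57 dB

|j6000 + 130| = √(6000² + 130²) = 6001
|j6000 + 440| = √(6000² + 440²) = 6016
|T(j6000)| = 1.2 / (6001 × 6016) = 3.3236e-08
20 log₁₀(3.3236e-08) = -149.568 dB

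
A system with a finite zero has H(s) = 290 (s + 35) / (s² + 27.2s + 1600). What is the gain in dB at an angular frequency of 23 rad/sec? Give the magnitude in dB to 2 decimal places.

|j23 + 35| = √(23² + 35²) = 41.88
|(j23)² + 27.2(j23) + 1600| = |1071 + j625.6| = 1240
|H(j23)| = 290 × 41.88 / 1240 = 9.7921
20 log₁₀(9.7921) = 19.818 dB

19.82 dB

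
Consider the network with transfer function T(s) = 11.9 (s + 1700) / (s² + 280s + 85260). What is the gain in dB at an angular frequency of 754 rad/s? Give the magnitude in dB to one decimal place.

|j754 + 1700| = √(754² + 1700²) = 1860
|(j754)² + 280(j754) + 85260| = |-4.8326e+05 + j2.1112e+05| = 5.274e+05
|T(j754)| = 11.9 × 1860 / 5.274e+05 = 0.041965
20 log₁₀(0.041965) = -27.54 dB

-27.5 dB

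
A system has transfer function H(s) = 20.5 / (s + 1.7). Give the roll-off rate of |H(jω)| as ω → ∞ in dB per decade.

With 0 zeros and 1 pole, the high-frequency asymptotic slope is 20 × (0 − 1) = -20 dB/decade.

-20 dB/decade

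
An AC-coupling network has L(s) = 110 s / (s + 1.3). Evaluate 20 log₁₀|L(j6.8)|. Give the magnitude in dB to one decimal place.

40.7 dB

|j6.8| = 6.8
|j6.8 + 1.3| = √(6.8² + 1.3²) = 6.923
|L(j6.8)| = 110 × 6.8 / 6.923 = 108.04
20 log₁₀(108.04) = 40.67 dB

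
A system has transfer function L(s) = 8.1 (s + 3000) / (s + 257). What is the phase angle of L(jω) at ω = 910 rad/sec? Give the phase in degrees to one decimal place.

-57.4°

∠(j910 + 3000) = arctan(910/3000) = 16.87°
∠(j910 + 257) = arctan(910/257) = 74.23°
∠L(j910) = 16.87° − 74.23° = -57.36°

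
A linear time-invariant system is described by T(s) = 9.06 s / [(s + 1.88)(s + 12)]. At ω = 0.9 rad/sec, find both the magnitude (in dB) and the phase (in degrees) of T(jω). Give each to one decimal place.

|j0.9| = 0.9
|j0.9 + 1.88| = √(0.9² + 1.88²) = 2.084
|j0.9 + 12| = √(0.9² + 12²) = 12.03
|T(j0.9)| = 9.06 × 0.9 / (2.084 × 12.03) = 0.32509
20 log₁₀(0.32509) = -9.76 dB
∠(j0.9) = 90.00°
∠(j0.9 + 1.88) = arctan(0.9/1.88) = 25.58°
∠(j0.9 + 12) = arctan(0.9/12) = 4.29°
∠T(j0.9) = 90.00° − (25.58° + 4.29°) = 60.13°

|T| = -9.8 dB, ∠T = 60.1°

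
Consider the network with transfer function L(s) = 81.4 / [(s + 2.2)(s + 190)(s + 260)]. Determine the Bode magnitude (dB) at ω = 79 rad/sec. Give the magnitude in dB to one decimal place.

|j79 + 2.2| = √(79² + 2.2²) = 79.03
|j79 + 190| = √(79² + 190²) = 205.8
|j79 + 260| = √(79² + 260²) = 271.7
|L(j79)| = 81.4 / (79.03 × 205.8 × 271.7) = 1.842e-05
20 log₁₀(1.842e-05) = -94.69 dB

-94.7 dB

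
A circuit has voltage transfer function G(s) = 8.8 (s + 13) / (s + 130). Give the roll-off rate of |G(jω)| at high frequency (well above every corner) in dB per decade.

0 dB/decade

With 1 zero and 1 pole, the high-frequency asymptotic slope is 20 × (1 − 1) = 0 dB/decade.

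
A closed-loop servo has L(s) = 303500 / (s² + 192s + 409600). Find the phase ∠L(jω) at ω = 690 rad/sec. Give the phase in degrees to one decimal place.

-116.7°

∠[(j690)² + 192(j690) + 409600] = ∠[-66500 + j1.3248e+05] = 116.65°
∠L(j690) = −116.65° = -116.65°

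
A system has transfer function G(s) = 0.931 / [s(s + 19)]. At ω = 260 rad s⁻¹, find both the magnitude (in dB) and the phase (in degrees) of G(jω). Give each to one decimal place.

|j260 + 19| = √(260² + 19²) = 260.7
|j260| = 260
|G(j260)| = 0.931 / (260.7 × 260) = 1.3736e-05
20 log₁₀(1.3736e-05) = -97.24 dB
∠(j260 + 19) = arctan(260/19) = 85.82°
∠(j260) = 90.00°
∠G(j260) = − (85.82° + 90.00°) = -175.82°

|G| = -97.2 dB, ∠G = -175.8 deg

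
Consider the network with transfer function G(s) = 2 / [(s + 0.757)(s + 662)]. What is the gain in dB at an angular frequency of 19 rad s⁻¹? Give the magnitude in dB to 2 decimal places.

|j19 + 0.757| = √(19² + 0.757²) = 19.02
|j19 + 662| = √(19² + 662²) = 662.3
|G(j19)| = 2 / (19.02 × 662.3) = 0.00015882
20 log₁₀(0.00015882) = -75.982 dB

-75.98 dB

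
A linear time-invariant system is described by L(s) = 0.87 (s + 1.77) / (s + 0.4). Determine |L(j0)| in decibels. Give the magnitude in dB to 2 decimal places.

11.71 dB

L(0) = 0.87 × 1.77 / 0.4 = 3.8497
20 log₁₀(3.8497) = 11.709 dB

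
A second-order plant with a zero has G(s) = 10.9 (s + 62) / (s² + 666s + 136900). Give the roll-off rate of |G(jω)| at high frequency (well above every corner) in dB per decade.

-20 dB/decade

With 1 zero and 2 poles, the high-frequency asymptotic slope is 20 × (1 − 2) = -20 dB/decade.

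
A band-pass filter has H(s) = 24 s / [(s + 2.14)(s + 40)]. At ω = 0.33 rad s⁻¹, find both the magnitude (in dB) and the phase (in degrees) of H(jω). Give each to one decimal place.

|j0.33| = 0.33
|j0.33 + 2.14| = √(0.33² + 2.14²) = 2.165
|j0.33 + 40| = √(0.33² + 40²) = 40
|H(j0.33)| = 24 × 0.33 / (2.165 × 40) = 0.091439
20 log₁₀(0.091439) = -20.78 dB
∠(j0.33) = 90.00°
∠(j0.33 + 2.14) = arctan(0.33/2.14) = 8.77°
∠(j0.33 + 40) = arctan(0.33/40) = 0.47°
∠H(j0.33) = 90.00° − (8.77° + 0.47°) = 80.76°

|H| = -20.8 dB, ∠H = 80.8°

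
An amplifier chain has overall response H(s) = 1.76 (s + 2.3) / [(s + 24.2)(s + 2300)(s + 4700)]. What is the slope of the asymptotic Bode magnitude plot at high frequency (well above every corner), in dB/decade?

-40 dB/decade

With 1 zero and 3 poles, the high-frequency asymptotic slope is 20 × (1 − 3) = -40 dB/decade.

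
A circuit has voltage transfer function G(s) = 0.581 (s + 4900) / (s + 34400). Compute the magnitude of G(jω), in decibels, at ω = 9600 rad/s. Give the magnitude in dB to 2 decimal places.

-15.12 dB

|j9600 + 4900| = √(9600² + 4900²) = 1.078e+04
|j9600 + 34400| = √(9600² + 34400²) = 3.571e+04
|G(j9600)| = 0.581 × 1.078e+04 / 3.571e+04 = 0.17534
20 log₁₀(0.17534) = -15.122 dB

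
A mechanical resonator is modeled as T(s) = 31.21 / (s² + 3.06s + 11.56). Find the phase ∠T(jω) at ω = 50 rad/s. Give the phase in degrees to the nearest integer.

∠[(j50)² + 3.06(j50) + 11.56] = ∠[-2488.4 + j153] = 176.48°
∠T(j50) = −176.48° = -176.48°

-176°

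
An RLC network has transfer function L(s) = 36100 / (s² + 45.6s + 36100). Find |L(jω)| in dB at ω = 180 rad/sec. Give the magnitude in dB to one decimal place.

12.1 dB

|(j180)² + 45.6(j180) + 36100| = |3700 + j8208| = 9003
|L(j180)| = 36100 / 9003 = 4.0096
20 log₁₀(4.0096) = 12.06 dB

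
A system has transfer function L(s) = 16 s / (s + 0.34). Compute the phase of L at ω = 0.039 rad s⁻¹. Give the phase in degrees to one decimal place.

∠(j0.039) = 90.00°
∠(j0.039 + 0.34) = arctan(0.039/0.34) = 6.54°
∠L(j0.039) = 90.00° − 6.54° = 83.46°

83.5 deg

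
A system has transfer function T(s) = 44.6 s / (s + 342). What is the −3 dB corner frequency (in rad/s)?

342 rad/s

For a single-pole high-pass, the −3 dB point is at the pole: ω = 342 rad/s.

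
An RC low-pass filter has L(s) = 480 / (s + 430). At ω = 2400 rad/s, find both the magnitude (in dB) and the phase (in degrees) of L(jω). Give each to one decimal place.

|j2400 + 430| = √(2400² + 430²) = 2438
|L(j2400)| = 480 / 2438 = 0.19687
20 log₁₀(0.19687) = -14.12 dB
∠(j2400 + 430) = arctan(2400/430) = 79.84°
∠L(j2400) = −79.84° = -79.84°

|L| = -14.1 dB, ∠L = -79.8 deg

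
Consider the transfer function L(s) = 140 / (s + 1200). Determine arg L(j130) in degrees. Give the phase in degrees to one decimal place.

∠(j130 + 1200) = arctan(130/1200) = 6.18°
∠L(j130) = −6.18° = -6.18°

-6.2°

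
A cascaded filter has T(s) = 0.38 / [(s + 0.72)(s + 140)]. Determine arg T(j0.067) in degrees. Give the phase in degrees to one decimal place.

-5.3°

∠(j0.067 + 0.72) = arctan(0.067/0.72) = 5.32°
∠(j0.067 + 140) = arctan(0.067/140) = 0.03°
∠T(j0.067) = − (5.32° + 0.03°) = -5.34°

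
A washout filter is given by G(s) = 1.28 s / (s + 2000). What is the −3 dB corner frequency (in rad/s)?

2000 rad/s

For a single-pole high-pass, the −3 dB point is at the pole: ω = 2000 rad/s.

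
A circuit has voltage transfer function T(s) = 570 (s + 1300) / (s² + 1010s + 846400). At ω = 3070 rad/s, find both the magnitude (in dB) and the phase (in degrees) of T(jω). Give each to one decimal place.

|j3070 + 1300| = √(3070² + 1300²) = 3334
|(j3070)² + 1010(j3070) + 846400| = |-8.5785e+06 + j3.1007e+06| = 9.122e+06
|T(j3070)| = 570 × 3334 / 9.122e+06 = 0.20833
20 log₁₀(0.20833) = -13.62 dB
∠(j3070 + 1300) = arctan(3070/1300) = 67.05°
∠[(j3070)² + 1010(j3070) + 846400] = ∠[-8.5785e+06 + j3.1007e+06] = 160.13°
∠T(j3070) = 67.05° − 160.13° = -93.08°

|T| = -13.6 dB, ∠T = -93.1°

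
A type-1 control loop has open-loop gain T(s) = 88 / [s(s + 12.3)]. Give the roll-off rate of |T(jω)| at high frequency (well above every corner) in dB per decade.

-40 dB/decade

With 0 zeros and 2 poles, the high-frequency asymptotic slope is 20 × (0 − 2) = -40 dB/decade.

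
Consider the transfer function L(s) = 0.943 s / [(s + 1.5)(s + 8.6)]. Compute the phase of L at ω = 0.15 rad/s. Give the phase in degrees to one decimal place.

83.3°

∠(j0.15) = 90.00°
∠(j0.15 + 1.5) = arctan(0.15/1.5) = 5.71°
∠(j0.15 + 8.6) = arctan(0.15/8.6) = 1.00°
∠L(j0.15) = 90.00° − (5.71° + 1.00°) = 83.29°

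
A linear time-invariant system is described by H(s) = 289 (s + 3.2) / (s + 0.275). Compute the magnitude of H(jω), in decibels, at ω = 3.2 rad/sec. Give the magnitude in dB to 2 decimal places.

52.20 dB

|j3.2 + 3.2| = √(3.2² + 3.2²) = 4.525
|j3.2 + 0.275| = √(3.2² + 0.275²) = 3.212
|H(j3.2)| = 289 × 4.525 / 3.212 = 407.21
20 log₁₀(407.21) = 52.196 dB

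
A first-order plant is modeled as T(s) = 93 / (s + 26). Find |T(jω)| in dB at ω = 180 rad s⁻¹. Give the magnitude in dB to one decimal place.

|j180 + 26| = √(180² + 26²) = 181.9
|T(j180)| = 93 / 181.9 = 0.51136
20 log₁₀(0.51136) = -5.83 dB

-5.8 dB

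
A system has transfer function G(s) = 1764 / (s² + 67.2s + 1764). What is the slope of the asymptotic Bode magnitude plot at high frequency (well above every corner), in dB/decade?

With 0 zeros and 2 poles, the high-frequency asymptotic slope is 20 × (0 − 2) = -40 dB/decade.

-40 dB/decade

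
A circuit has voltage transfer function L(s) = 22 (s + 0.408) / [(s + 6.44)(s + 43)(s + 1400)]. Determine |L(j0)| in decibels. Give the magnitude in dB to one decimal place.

L(0) = 22 × 0.408 / (6.44 × 43 × 1400) = 2.3153e-05
20 log₁₀(2.3153e-05) = -92.71 dB

-92.7 dB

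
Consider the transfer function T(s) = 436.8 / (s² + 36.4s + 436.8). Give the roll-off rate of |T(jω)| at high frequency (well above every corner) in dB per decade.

-40 dB/decade

With 0 zeros and 2 poles, the high-frequency asymptotic slope is 20 × (0 − 2) = -40 dB/decade.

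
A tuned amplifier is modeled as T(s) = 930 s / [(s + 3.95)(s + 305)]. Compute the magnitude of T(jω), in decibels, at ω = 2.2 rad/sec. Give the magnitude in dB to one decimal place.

3.4 dB

|j2.2| = 2.2
|j2.2 + 3.95| = √(2.2² + 3.95²) = 4.521
|j2.2 + 305| = √(2.2² + 305²) = 305
|T(j2.2)| = 930 × 2.2 / (4.521 × 305) = 1.4836
20 log₁₀(1.4836) = 3.43 dB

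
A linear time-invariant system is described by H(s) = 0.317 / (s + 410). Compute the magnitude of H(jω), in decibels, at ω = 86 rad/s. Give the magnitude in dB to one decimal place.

|j86 + 410| = √(86² + 410²) = 418.9
|H(j86)| = 0.317 / 418.9 = 0.0007567
20 log₁₀(0.0007567) = -62.42 dB

-62.4 dB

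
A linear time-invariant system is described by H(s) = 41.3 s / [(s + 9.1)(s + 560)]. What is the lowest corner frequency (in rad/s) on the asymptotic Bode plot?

9.1 rad/s

Break frequencies occur at each pole and zero magnitude: 9.1 rad/s, 560 rad/s.
The lowest is 9.1 rad/s.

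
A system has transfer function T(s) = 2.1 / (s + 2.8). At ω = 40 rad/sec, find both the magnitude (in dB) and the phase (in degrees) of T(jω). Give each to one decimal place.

|T| = -25.6 dB, ∠T = -86.0°

|j40 + 2.8| = √(40² + 2.8²) = 40.1
|T(j40)| = 2.1 / 40.1 = 0.052372
20 log₁₀(0.052372) = -25.62 dB
∠(j40 + 2.8) = arctan(40/2.8) = 86.00°
∠T(j40) = −86.00° = -86.00°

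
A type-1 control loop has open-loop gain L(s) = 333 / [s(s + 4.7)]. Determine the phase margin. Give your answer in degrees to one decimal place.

Gain crossover: |L(jω)| = 1 at ω ≈ 17.9 rad/sec.
∠L(j17.9) = −90° − arctan(17.9/4.7) ≈ -165.33°
PM = 180° + (-165.33°) = 14.67°

14.7°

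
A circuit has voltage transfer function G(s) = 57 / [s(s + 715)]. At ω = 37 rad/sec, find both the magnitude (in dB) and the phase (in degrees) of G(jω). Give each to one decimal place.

|G| = -53.3 dB, ∠G = -93.0 deg

|j37 + 715| = √(37² + 715²) = 716
|j37| = 37
|G(j37)| = 57 / (716 × 37) = 0.0021517
20 log₁₀(0.0021517) = -53.34 dB
∠(j37 + 715) = arctan(37/715) = 2.96°
∠(j37) = 90.00°
∠G(j37) = − (2.96° + 90.00°) = -92.96°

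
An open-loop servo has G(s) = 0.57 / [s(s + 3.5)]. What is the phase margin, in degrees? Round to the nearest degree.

Gain crossover: |G(jω)| = 1 at ω ≈ 0.163 rad s⁻¹.
∠G(j0.163) = −90° − arctan(0.163/3.5) ≈ -92.66°
PM = 180° + (-92.66°) = 87.34°

87°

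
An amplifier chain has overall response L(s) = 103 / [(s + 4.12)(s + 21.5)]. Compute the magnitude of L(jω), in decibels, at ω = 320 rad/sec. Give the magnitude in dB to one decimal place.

-60.0 dB

|j320 + 4.12| = √(320² + 4.12²) = 320
|j320 + 21.5| = √(320² + 21.5²) = 320.7
|L(j320)| = 103 / (320 × 320.7) = 0.0010035
20 log₁₀(0.0010035) = -59.97 dB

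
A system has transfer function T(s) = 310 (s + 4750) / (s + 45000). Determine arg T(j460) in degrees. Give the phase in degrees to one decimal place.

∠(j460 + 4750) = arctan(460/4750) = 5.53°
∠(j460 + 45000) = arctan(460/45000) = 0.59°
∠T(j460) = 5.53° − 0.59° = 4.95°

4.9°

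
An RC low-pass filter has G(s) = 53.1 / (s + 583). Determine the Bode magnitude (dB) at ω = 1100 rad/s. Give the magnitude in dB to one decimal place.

|j1100 + 583| = √(1100² + 583²) = 1245
|G(j1100)| = 53.1 / 1245 = 0.042652
20 log₁₀(0.042652) = -27.40 dB

-27.4 dB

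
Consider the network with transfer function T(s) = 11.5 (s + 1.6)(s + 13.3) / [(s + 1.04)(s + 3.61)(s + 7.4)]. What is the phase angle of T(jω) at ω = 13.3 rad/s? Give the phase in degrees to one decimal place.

∠(j13.3 + 1.6) = arctan(13.3/1.6) = 83.14°
∠(j13.3 + 13.3) = arctan(13.3/13.3) = 45.00°
∠(j13.3 + 1.04) = arctan(13.3/1.04) = 85.53°
∠(j13.3 + 3.61) = arctan(13.3/3.61) = 74.81°
∠(j13.3 + 7.4) = arctan(13.3/7.4) = 60.91°
∠T(j13.3) = 83.14° + 45.00° − (85.53° + 74.81° + 60.91°) = -93.11°

-93.1°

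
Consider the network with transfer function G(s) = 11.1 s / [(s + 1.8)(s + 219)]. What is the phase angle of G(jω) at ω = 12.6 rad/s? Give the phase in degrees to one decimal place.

∠(j12.6) = 90.00°
∠(j12.6 + 1.8) = arctan(12.6/1.8) = 81.87°
∠(j12.6 + 219) = arctan(12.6/219) = 3.29°
∠G(j12.6) = 90.00° − (81.87° + 3.29°) = 4.84°

4.8°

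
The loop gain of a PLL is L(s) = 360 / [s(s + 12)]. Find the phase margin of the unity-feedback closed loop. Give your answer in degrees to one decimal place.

34.9°

Gain crossover: |L(jω)| = 1 at ω ≈ 17.2 rad/sec.
∠L(j17.2) = −90° − arctan(17.2/12) ≈ -145.07°
PM = 180° + (-145.07°) = 34.93°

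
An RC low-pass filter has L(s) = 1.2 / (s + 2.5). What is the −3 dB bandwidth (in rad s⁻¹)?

For a single-pole low-pass, the −3 dB point is at the pole: ω = 2.5 rad s⁻¹.

2.5 rad s⁻¹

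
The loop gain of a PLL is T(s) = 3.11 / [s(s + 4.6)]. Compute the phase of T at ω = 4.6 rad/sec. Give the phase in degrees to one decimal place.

-135.0°

∠(j4.6 + 4.6) = arctan(4.6/4.6) = 45.00°
∠(j4.6) = 90.00°
∠T(j4.6) = − (45.00° + 90.00°) = -135.00°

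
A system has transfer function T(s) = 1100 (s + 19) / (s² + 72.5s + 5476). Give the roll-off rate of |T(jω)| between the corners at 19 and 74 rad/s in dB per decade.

In this band the factors already past their corner are: zero at 19; net slope = 20 dB/decade.

20 dB/decade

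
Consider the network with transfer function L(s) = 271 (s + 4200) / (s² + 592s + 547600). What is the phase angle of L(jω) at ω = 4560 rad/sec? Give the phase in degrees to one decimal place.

-125.1 deg

∠(j4560 + 4200) = arctan(4560/4200) = 47.35°
∠[(j4560)² + 592(j4560) + 547600] = ∠[-2.0246e+07 + j2.6995e+06] = 172.41°
∠L(j4560) = 47.35° − 172.41° = -125.05°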